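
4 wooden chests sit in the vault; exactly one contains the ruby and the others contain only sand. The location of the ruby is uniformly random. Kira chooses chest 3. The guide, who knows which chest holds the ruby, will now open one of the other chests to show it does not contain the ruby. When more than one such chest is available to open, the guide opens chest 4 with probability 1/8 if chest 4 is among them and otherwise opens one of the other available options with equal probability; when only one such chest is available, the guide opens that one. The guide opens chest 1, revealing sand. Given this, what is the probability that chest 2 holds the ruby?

14/29

Condition on the true location of the ruby.
If it is in chest 1 (prior 1/4): the guide opened chest 1, so this case is ruled out; weight (1/4)·0 = 0.
If it is in chest 2 (prior 1/4): chest 4 is available but not opened, probability 7/8; weight (1/4)·(7/8) = 7/32.
If it is in chest 3 (prior 1/4): chest 4 is available but not opened; chest 1 gets probability (1 − 1/8)/2 = 7/16; weight (1/4)·(7/16) = 7/64.
If it is in chest 4 (prior 1/4): chest 4 holds the prize so is unavailable; the guide chooses uniformly among the 2 others, probability 1/2; weight (1/4)·(1/2) = 1/8.
The weights sum to 29/64.
So P(the ruby in chest 2 | the guide opened chest 1) = (7/32) / (29/64) = 14/29.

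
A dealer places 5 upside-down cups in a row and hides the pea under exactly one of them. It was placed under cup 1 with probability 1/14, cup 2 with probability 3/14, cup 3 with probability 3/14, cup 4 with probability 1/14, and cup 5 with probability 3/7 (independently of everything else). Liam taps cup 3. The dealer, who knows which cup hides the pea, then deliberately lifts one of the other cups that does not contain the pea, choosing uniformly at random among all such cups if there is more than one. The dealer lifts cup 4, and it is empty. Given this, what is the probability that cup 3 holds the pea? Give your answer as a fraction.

Condition on the true location of the pea.
If it is under cup 1 (prior 1/14): the dealer has 3 equally likely choices, so probability 1/3; weight (1/14)·(1/3) = 1/42.
If it is under cup 2 (prior 3/14): the dealer has 3 equally likely choices, so probability 1/3; weight (3/14)·(1/3) = 1/14.
If it is under cup 3 (prior 3/14): the dealer has 4 equally likely choices, so probability 1/4; weight (3/14)·(1/4) = 3/56.
If it is under cup 4 (prior 1/14): the dealer opened cup 4, so this case is ruled out; weight (1/14)·0 = 0.
If it is under cup 5 (prior 3/7): the dealer has 3 equally likely choices, so probability 1/3; weight (3/7)·(1/3) = 1/7.
The weights sum to 7/24.
So P(the pea under cup 3 | the dealer opened cup 4) = (3/56) / (7/24) = 9/49.

9/49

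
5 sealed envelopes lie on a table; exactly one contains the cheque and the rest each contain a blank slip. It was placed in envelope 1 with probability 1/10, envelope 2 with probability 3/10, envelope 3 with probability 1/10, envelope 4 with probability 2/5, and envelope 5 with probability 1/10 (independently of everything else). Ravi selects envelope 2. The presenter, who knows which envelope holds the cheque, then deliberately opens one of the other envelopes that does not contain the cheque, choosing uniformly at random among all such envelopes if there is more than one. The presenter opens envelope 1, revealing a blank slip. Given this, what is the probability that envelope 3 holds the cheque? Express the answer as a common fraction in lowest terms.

4/33

Condition on the true location of the cheque.
If it is in envelope 1 (prior 1/10): the presenter opened envelope 1, so this case is ruled out; weight (1/10)·0 = 0.
If it is in envelope 2 (prior 3/10): the presenter has 4 equally likely choices, so probability 1/4; weight (3/10)·(1/4) = 3/40.
If it is in either of envelopes 3 and 5 (prior 1/10 each): the presenter has 3 equally likely choices, so probability 1/3; weight (1/10)·(1/3) = 1/30 each.
If it is in envelope 4 (prior 2/5): the presenter has 3 equally likely choices, so probability 1/3; weight (2/5)·(1/3) = 2/15.
The weights sum to 11/40.
So P(the cheque in envelope 3 | the presenter opened envelope 1) = (1/30) / (11/40) = 4/33.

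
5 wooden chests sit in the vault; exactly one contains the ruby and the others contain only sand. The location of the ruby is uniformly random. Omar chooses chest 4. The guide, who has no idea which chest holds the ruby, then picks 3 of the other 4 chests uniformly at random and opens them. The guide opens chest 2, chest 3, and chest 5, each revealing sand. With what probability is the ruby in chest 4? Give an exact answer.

Consider each possible location of the ruby in turn.
If it is in either of chests 1 and 4 (prior 1/5 each): the guide picks exactly this set with probability 1/4 regardless, and none is the prize; weight (1/5)·(1/4) = 1/20 each.
If it is in any of chests 2, 3, and 5 (prior 1/5 each): that chest was opened and seen not to hold the prize — ruled out; weight (1/5)·0 = 0 each.
The weights sum to 1/10.
So P(the ruby in chest 4 | the guide opened chest 2, chest 3, and chest 5) = (1/20) / (1/10) = 1/2.

1/2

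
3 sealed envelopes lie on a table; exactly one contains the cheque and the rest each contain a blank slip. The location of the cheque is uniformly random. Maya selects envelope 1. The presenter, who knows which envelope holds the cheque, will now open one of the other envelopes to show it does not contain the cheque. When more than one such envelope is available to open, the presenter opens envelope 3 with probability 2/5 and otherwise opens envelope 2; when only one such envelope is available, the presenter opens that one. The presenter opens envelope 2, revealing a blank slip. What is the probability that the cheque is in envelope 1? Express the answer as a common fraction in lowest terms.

3/8

Condition on the true location of the cheque.
If it is in envelope 1 (prior 1/3): envelope 3 is available but not opened, probability 3/5; weight (1/3)·(3/5) = 1/5.
If it is in envelope 2 (prior 1/3): the presenter opened envelope 2, so this case is ruled out; weight (1/3)·0 = 0.
If it is in envelope 3 (prior 1/3): only envelope 2 is available, probability 1; weight (1/3)·1 = 1/3.
The weights sum to 8/15.
So P(the cheque in envelope 1 | the presenter opened envelope 2) = (1/5) / (8/15) = 3/8.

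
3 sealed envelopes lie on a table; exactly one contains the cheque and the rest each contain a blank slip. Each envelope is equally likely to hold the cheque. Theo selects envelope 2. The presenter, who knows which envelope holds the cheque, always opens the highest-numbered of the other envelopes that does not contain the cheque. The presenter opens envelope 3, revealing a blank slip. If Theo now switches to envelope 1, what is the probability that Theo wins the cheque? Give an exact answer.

Apply Bayes' rule, conditioning on where the cheque actually is.
If it is in either of envelopes 1 and 2 (prior 1/3 each): envelope 3 is the highest-numbered option available, probability 1; weight (1/3)·1 = 1/3 each.
If it is in envelope 3 (prior 1/3): the presenter opened envelope 3, so this case is ruled out; weight (1/3)·0 = 0.
The weights sum to 2/3.
So P(the cheque in envelope 1 | the presenter opened envelope 3) = (1/3) / (2/3) = 1/2.

1/2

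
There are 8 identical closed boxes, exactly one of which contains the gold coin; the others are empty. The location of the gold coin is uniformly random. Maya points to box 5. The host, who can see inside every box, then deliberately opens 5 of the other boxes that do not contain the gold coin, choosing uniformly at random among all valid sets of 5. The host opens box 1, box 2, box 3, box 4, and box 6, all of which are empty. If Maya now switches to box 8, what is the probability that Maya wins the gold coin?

7/16

Apply Bayes' rule, conditioning on where the gold coin actually is.
If it is in any of boxes 1, 2, 3, 4, and 6 (prior 1/8 each): that box was opened and seen not to hold the prize — ruled out; weight (1/8)·0 = 0 each.
If it is in box 5 (prior 1/8): the host has 21 equally likely choices, so probability 1/21; weight (1/8)·(1/21) = 1/168.
If it is in either of boxes 7 and 8 (prior 1/8 each): the host has 6 equally likely choices, so probability 1/6; weight (1/8)·(1/6) = 1/48 each.
The weights sum to 1/21.
So P(the gold coin in box 8 | the host opened box 1, box 2, box 3, box 4, and box 6) = (1/48) / (1/21) = 7/16.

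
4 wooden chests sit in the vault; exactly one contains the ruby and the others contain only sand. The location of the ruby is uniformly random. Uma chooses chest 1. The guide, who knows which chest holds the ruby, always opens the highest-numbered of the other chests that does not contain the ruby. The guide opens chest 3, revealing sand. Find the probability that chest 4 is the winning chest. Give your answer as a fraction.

Condition on the true location of the ruby.
If it is in either of chests 1 and 2 (prior 1/4 each): the guide would have opened chest 4 instead, probability 0; weight (1/4)·0 = 0 each.
If it is in chest 3 (prior 1/4): the guide opened chest 3, so this case is ruled out; weight (1/4)·0 = 0.
If it is in chest 4 (prior 1/4): chest 3 is the highest-numbered option available, probability 1; weight (1/4)·1 = 1/4.
The weights sum to 1/4.
So P(the ruby in chest 4 | the guide opened chest 3) = (1/4) / (1/4) = 1.

1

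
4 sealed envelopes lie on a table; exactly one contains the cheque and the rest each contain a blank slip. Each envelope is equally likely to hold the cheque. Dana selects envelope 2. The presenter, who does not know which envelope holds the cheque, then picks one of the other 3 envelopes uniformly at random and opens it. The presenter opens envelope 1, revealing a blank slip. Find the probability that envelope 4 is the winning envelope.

Apply Bayes' rule, conditioning on where the cheque actually is.
If it is in envelope 1 (prior 1/4): the presenter opened envelope 1, so this case is ruled out; weight (1/4)·0 = 0.
If it is in any of envelopes 2, 3, and 4 (prior 1/4 each): the presenter picks envelope 1 with probability 1/3 regardless, and it is not the prize; weight (1/4)·(1/3) = 1/12 each.
The weights sum to 1/4.
So P(the cheque in envelope 4 | the presenter opened envelope 1) = (1/12) / (1/4) = 1/3.

1/3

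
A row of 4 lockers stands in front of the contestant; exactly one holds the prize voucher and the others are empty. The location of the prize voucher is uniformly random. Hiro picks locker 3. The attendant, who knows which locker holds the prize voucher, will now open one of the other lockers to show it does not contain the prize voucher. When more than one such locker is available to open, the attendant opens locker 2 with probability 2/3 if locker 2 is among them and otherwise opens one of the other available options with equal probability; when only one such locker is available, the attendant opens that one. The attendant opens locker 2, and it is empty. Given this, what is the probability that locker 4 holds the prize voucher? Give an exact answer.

1/3

Consider each possible location of the prize voucher in turn.
If it is in any of lockers 1, 3, and 4 (prior 1/4 each): locker 2 is available, opened with probability 2/3; weight (1/4)·(2/3) = 1/6 each.
If it is in locker 2 (prior 1/4): the attendant opened locker 2, so this case is ruled out; weight (1/4)·0 = 0.
The weights sum to 1/2.
So P(the prize voucher in locker 4 | the attendant opened locker 2) = (1/6) / (1/2) = 1/3.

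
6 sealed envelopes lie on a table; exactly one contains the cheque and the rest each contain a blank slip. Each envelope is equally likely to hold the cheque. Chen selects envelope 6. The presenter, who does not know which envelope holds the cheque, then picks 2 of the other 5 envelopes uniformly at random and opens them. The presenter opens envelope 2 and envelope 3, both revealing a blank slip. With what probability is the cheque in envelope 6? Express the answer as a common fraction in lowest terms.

1/4

Consider each possible location of the cheque in turn.
If it is in any of envelopes 1, 4, 5, and 6 (prior 1/6 each): the presenter picks exactly this set with probability 1/10 regardless, and none is the prize; weight (1/6)·(1/10) = 1/60 each.
If it is in either of envelopes 2 and 3 (prior 1/6 each): that envelope was opened and seen not to hold the prize — ruled out; weight (1/6)·0 = 0 each.
The weights sum to 1/15.
So P(the cheque in envelope 6 | the presenter opened envelope 2 and envelope 3) = (1/60) / (1/15) = 1/4.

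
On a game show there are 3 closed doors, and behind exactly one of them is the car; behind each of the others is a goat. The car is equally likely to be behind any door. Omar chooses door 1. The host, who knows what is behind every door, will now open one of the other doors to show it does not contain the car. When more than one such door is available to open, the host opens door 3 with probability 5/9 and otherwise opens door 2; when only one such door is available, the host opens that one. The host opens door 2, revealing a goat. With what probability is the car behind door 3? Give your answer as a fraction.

Apply Bayes' rule, conditioning on where the car actually is.
If it is behind door 1 (prior 1/3): door 3 is available but not opened, probability 4/9; weight (1/3)·(4/9) = 4/27.
If it is behind door 2 (prior 1/3): the host opened door 2, so this case is ruled out; weight (1/3)·0 = 0.
If it is behind door 3 (prior 1/3): only door 2 is available, probability 1; weight (1/3)·1 = 1/3.
The weights sum to 13/27.
So P(the car behind door 3 | the host opened door 2) = (1/3) / (13/27) = 9/13.

9/13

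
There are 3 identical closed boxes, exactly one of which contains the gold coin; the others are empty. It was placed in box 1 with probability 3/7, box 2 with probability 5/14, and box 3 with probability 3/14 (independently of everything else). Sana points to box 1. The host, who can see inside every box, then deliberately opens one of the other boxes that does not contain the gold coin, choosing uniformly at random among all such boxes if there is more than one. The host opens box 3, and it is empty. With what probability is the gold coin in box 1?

Consider each possible location of the gold coin in turn.
If it is in box 1 (prior 3/7): the host has 2 equally likely choices, so probability 1/2; weight (3/7)·(1/2) = 3/14.
If it is in box 2 (prior 5/14): the host has no choice, probability 1; weight (5/14)·1 = 5/14.
If it is in box 3 (prior 3/14): the host opened box 3, so this case is ruled out; weight (3/14)·0 = 0.
The weights sum to 4/7.
So P(the gold coin in box 1 | the host opened box 3) = (3/14) / (4/7) = 3/8.

3/8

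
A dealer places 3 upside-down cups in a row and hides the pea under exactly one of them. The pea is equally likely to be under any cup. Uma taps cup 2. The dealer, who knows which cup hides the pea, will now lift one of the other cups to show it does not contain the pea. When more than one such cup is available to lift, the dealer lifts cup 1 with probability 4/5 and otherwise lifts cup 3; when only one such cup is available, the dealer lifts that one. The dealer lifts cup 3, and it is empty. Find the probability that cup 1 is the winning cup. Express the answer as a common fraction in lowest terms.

5/6

Apply Bayes' rule, conditioning on where the pea actually is.
If it is under cup 1 (prior 1/3): only cup 3 is available, probability 1; weight (1/3)·1 = 1/3.
If it is under cup 2 (prior 1/3): cup 1 is available but not opened, probability 1/5; weight (1/3)·(1/5) = 1/15.
If it is under cup 3 (prior 1/3): the dealer opened cup 3, so this case is ruled out; weight (1/3)·0 = 0.
The weights sum to 2/5.
So P(the pea under cup 1 | the dealer opened cup 3) = (1/3) / (2/5) = 5/6.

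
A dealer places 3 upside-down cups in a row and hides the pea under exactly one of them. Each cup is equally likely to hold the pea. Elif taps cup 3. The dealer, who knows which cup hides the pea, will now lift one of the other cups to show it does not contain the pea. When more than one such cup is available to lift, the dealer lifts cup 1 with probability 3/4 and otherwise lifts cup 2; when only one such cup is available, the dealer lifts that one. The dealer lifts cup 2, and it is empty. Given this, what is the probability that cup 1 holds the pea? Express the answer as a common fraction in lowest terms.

4/5

Consider each possible location of the pea in turn.
If it is under cup 1 (prior 1/3): only cup 2 is available, probability 1; weight (1/3)·1 = 1/3.
If it is under cup 2 (prior 1/3): the dealer opened cup 2, so this case is ruled out; weight (1/3)·0 = 0.
If it is under cup 3 (prior 1/3): cup 1 is available but not opened, probability 1/4; weight (1/3)·(1/4) = 1/12.
The weights sum to 5/12.
So P(the pea under cup 1 | the dealer opened cup 2) = (1/3) / (5/12) = 4/5.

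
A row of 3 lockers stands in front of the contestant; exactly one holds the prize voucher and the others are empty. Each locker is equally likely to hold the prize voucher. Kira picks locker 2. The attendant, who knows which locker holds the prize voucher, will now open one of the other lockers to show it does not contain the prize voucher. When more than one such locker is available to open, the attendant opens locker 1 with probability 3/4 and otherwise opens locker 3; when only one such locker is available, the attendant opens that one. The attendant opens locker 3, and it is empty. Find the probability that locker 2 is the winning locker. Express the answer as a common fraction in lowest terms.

Consider each possible location of the prize voucher in turn.
If it is in locker 1 (prior 1/3): only locker 3 is available, probability 1; weight (1/3)·1 = 1/3.
If it is in locker 2 (prior 1/3): locker 1 is available but not opened, probability 1/4; weight (1/3)·(1/4) = 1/12.
If it is in locker 3 (prior 1/3): the attendant opened locker 3, so this case is ruled out; weight (1/3)·0 = 0.
The weights sum to 5/12.
So P(the prize voucher in locker 2 | the attendant opened locker 3) = (1/12) / (5/12) = 1/5.

1/5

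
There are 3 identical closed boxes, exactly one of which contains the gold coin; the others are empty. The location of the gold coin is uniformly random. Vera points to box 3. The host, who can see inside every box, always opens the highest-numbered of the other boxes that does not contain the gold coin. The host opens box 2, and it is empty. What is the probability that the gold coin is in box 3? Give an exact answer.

Consider each possible location of the gold coin in turn.
If it is in either of boxes 1 and 3 (prior 1/3 each): box 2 is the highest-numbered option available, probability 1; weight (1/3)·1 = 1/3 each.
If it is in box 2 (prior 1/3): the host opened box 2, so this case is ruled out; weight (1/3)·0 = 0.
The weights sum to 2/3.
So P(the gold coin in box 3 | the host opened box 2) = (1/3) / (2/3) = 1/2.

1/2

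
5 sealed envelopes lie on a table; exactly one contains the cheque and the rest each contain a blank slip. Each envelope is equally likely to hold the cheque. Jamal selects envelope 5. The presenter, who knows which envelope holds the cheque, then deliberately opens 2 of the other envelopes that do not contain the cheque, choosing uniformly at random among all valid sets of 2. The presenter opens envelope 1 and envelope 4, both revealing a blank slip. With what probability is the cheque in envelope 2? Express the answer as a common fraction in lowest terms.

2/5

Condition on the true location of the cheque.
If it is in either of envelopes 1 and 4 (prior 1/5 each): that envelope was opened and seen not to hold the prize — ruled out; weight (1/5)·0 = 0 each.
If it is in either of envelopes 2 and 3 (prior 1/5 each): the presenter has 3 equally likely choices, so probability 1/3; weight (1/5)·(1/3) = 1/15 each.
If it is in envelope 5 (prior 1/5): the presenter has 6 equally likely choices, so probability 1/6; weight (1/5)·(1/6) = 1/30.
The weights sum to 1/6.
So P(the cheque in envelope 2 | the presenter opened envelope 1 and envelope 4) = (1/15) / (1/6) = 2/5.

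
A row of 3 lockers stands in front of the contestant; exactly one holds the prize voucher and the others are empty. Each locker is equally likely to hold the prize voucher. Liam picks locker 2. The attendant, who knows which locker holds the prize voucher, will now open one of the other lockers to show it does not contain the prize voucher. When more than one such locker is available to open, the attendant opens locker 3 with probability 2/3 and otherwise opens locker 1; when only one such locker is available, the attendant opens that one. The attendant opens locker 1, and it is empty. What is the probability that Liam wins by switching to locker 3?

Condition on the true location of the prize voucher.
If it is in locker 1 (prior 1/3): the attendant opened locker 1, so this case is ruled out; weight (1/3)·0 = 0.
If it is in locker 2 (prior 1/3): locker 3 is available but not opened, probability 1/3; weight (1/3)·(1/3) = 1/9.
If it is in locker 3 (prior 1/3): only locker 1 is available, probability 1; weight (1/3)·1 = 1/3.
The weights sum to 4/9.
So P(the prize voucher in locker 3 | the attendant opened locker 1) = (1/3) / (4/9) = 3/4.

3/4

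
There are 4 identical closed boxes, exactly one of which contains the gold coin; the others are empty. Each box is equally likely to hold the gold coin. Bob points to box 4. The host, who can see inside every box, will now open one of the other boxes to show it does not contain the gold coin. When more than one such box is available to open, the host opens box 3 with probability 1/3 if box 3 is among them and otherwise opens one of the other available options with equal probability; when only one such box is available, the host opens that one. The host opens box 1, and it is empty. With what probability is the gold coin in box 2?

4/9

Apply Bayes' rule, conditioning on where the gold coin actually is.
If it is in box 1 (prior 1/4): the host opened box 1, so this case is ruled out; weight (1/4)·0 = 0.
If it is in box 2 (prior 1/4): box 3 is available but not opened, probability 2/3; weight (1/4)·(2/3) = 1/6.
If it is in box 3 (prior 1/4): box 3 holds the prize so is unavailable; the host chooses uniformly among the 2 others, probability 1/2; weight (1/4)·(1/2) = 1/8.
If it is in box 4 (prior 1/4): box 3 is available but not opened; box 1 gets probability (1 − 1/3)/2 = 1/3; weight (1/4)·(1/3) = 1/12.
The weights sum to 3/8.
So P(the gold coin in box 2 | the host opened box 1) = (1/6) / (3/8) = 4/9.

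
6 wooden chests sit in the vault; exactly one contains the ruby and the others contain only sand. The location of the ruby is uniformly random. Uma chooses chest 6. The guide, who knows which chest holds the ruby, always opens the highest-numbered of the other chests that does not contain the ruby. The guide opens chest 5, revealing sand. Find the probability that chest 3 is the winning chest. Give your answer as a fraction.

1/5

Apply Bayes' rule, conditioning on where the ruby actually is.
If it is in any of chests 1, 2, 3, 4, and 6 (prior 1/6 each): chest 5 is the highest-numbered option available, probability 1; weight (1/6)·1 = 1/6 each.
If it is in chest 5 (prior 1/6): the guide opened chest 5, so this case is ruled out; weight (1/6)·0 = 0.
The weights sum to 5/6.
So P(the ruby in chest 3 | the guide opened chest 5) = (1/6) / (5/6) = 1/5.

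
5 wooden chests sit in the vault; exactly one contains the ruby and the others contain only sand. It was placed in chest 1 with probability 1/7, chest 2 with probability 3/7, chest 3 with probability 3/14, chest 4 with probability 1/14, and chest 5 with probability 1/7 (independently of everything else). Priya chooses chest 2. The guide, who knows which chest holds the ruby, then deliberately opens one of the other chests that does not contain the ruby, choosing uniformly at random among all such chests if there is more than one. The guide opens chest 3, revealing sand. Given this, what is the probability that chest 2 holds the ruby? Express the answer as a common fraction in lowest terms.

Apply Bayes' rule, conditioning on where the ruby actually is.
If it is in either of chests 1 and 5 (prior 1/7 each): the guide has 3 equally likely choices, so probability 1/3; weight (1/7)·(1/3) = 1/21 each.
If it is in chest 2 (prior 3/7): the guide has 4 equally likely choices, so probability 1/4; weight (3/7)·(1/4) = 3/28.
If it is in chest 3 (prior 3/14): the guide opened chest 3, so this case is ruled out; weight (3/14)·0 = 0.
If it is in chest 4 (prior 1/14): the guide has 3 equally likely choices, so probability 1/3; weight (1/14)·(1/3) = 1/42.
The weights sum to 19/84.
So P(the ruby in chest 2 | the guide opened chest 3) = (3/28) / (19/84) = 9/19.

9/19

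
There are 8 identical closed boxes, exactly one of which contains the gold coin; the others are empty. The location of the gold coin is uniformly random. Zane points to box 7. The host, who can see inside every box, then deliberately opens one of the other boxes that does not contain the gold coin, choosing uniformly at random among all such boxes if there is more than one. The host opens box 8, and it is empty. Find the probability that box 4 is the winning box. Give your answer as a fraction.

7/48

Consider each possible location of the gold coin in turn.
If it is in any of boxes 1, 2, 3, 4, 5, and 6 (prior 1/8 each): the host has 6 equally likely choices, so probability 1/6; weight (1/8)·(1/6) = 1/48 each.
If it is in box 7 (prior 1/8): the host has 7 equally likely choices, so probability 1/7; weight (1/8)·(1/7) = 1/56.
If it is in box 8 (prior 1/8): the host opened box 8, so this case is ruled out; weight (1/8)·0 = 0.
The weights sum to 1/7.
So P(the gold coin in box 4 | the host opened box 8) = (1/48) / (1/7) = 7/48.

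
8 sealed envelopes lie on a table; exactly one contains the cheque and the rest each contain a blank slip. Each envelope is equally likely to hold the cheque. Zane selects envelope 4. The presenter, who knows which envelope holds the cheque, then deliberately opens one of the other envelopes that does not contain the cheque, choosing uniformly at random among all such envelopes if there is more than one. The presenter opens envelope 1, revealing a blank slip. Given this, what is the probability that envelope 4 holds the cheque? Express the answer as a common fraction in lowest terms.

1/8

Consider each possible location of the cheque in turn.
If it is in envelope 1 (prior 1/8): the presenter opened envelope 1, so this case is ruled out; weight (1/8)·0 = 0.
If it is in any of envelopes 2, 3, 5, 6, 7, and 8 (prior 1/8 each): the presenter has 6 equally likely choices, so probability 1/6; weight (1/8)·(1/6) = 1/48 each.
If it is in envelope 4 (prior 1/8): the presenter has 7 equally likely choices, so probability 1/7; weight (1/8)·(1/7) = 1/56.
The weights sum to 1/7.
So P(the cheque in envelope 4 | the presenter opened envelope 1) = (1/56) / (1/7) = 1/8.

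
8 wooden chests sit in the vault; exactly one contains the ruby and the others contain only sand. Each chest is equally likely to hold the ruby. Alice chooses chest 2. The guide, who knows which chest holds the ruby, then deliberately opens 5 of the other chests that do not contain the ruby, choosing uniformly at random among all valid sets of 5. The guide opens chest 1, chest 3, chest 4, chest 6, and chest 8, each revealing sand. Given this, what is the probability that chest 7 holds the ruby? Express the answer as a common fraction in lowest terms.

Consider each possible location of the ruby in turn.
If it is in any of chests 1, 3, 4, 6, and 8 (prior 1/8 each): that chest was opened and seen not to hold the prize — ruled out; weight (1/8)·0 = 0 each.
If it is in chest 2 (prior 1/8): the guide has 21 equally likely choices, so probability 1/21; weight (1/8)·(1/21) = 1/168.
If it is in either of chests 5 and 7 (prior 1/8 each): the guide has 6 equally likely choices, so probability 1/6; weight (1/8)·(1/6) = 1/48 each.
The weights sum to 1/21.
So P(the ruby in chest 7 | the guide opened chest 1, chest 3, chest 4, chest 6, and chest 8) = (1/48) / (1/21) = 7/16.

7/16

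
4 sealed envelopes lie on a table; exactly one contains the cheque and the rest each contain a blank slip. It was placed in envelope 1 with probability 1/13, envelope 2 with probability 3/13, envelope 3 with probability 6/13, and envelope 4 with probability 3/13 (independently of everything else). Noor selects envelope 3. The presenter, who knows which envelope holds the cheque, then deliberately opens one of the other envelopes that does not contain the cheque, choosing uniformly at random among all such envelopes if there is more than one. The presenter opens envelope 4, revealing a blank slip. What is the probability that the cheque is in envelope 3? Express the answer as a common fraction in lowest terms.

Condition on the true location of the cheque.
If it is in envelope 1 (prior 1/13): the presenter has 2 equally likely choices, so probability 1/2; weight (1/13)·(1/2) = 1/26.
If it is in envelope 2 (prior 3/13): the presenter has 2 equally likely choices, so probability 1/2; weight (3/13)·(1/2) = 3/26.
If it is in envelope 3 (prior 6/13): the presenter has 3 equally likely choices, so probability 1/3; weight (6/13)·(1/3) = 2/13.
If it is in envelope 4 (prior 3/13): the presenter opened envelope 4, so this case is ruled out; weight (3/13)·0 = 0.
The weights sum to 4/13.
So P(the cheque in envelope 3 | the presenter opened envelope 4) = (2/13) / (4/13) = 1/2.

1/2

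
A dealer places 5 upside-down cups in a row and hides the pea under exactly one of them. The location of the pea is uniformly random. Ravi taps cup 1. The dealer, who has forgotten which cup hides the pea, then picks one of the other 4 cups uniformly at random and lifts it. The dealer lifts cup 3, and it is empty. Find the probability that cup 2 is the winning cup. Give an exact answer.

1/4

Because the dealer chose which cup to lift without knowing where the pea is, the choice is independent of the prize location. Learning that cup 3 does not hold the pea simply rules out that one location and leaves the remaining 4 cups still equally likely by symmetry.
So P(the pea under cup 2) = 1/4.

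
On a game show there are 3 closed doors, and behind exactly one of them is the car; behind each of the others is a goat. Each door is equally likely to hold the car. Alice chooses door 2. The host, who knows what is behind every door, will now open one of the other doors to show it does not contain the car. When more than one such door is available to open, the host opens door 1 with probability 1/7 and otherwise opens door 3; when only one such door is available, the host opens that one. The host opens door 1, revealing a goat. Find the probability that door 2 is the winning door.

1/8

Consider each possible location of the car in turn.
If it is behind door 1 (prior 1/3): the host opened door 1, so this case is ruled out; weight (1/3)·0 = 0.
If it is behind door 2 (prior 1/3): door 1 is available, opened with probability 1/7; weight (1/3)·(1/7) = 1/21.
If it is behind door 3 (prior 1/3): only door 1 is available, probability 1; weight (1/3)·1 = 1/3.
The weights sum to 8/21.
So P(the car behind door 2 | the host opened door 1) = (1/21) / (8/21) = 1/8.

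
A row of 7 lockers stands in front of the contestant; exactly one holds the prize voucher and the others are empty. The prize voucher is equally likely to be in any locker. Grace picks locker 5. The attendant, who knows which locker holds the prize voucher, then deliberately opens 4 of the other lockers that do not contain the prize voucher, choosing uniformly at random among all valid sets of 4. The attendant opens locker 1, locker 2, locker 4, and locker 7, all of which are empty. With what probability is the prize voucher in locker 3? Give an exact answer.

3/7

Condition on the true location of the prize voucher.
If it is in any of lockers 1, 2, 4, and 7 (prior 1/7 each): that locker was opened and seen not to hold the prize — ruled out; weight (1/7)·0 = 0 each.
If it is in either of lockers 3 and 6 (prior 1/7 each): the attendant has 5 equally likely choices, so probability 1/5; weight (1/7)·(1/5) = 1/35 each.
If it is in locker 5 (prior 1/7): the attendant has 15 equally likely choices, so probability 1/15; weight (1/7)·(1/15) = 1/105.
The weights sum to 1/15.
So P(the prize voucher in locker 3 | the attendant opened locker 1, locker 2, locker 4, and locker 7) = (1/35) / (1/15) = 3/7.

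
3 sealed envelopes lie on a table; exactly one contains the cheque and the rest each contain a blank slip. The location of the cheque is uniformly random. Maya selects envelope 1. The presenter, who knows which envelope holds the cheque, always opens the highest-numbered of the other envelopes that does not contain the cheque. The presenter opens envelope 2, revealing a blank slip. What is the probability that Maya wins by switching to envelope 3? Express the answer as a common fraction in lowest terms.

Condition on the true location of the cheque.
If it is in envelope 1 (prior 1/3): the presenter would have opened envelope 3 instead, probability 0; weight (1/3)·0 = 0.
If it is in envelope 2 (prior 1/3): the presenter opened envelope 2, so this case is ruled out; weight (1/3)·0 = 0.
If it is in envelope 3 (prior 1/3): envelope 2 is the highest-numbered option available, probability 1; weight (1/3)·1 = 1/3.
The weights sum to 1/3.
So P(the cheque in envelope 3 | the presenter opened envelope 2) = (1/3) / (1/3) = 1.

1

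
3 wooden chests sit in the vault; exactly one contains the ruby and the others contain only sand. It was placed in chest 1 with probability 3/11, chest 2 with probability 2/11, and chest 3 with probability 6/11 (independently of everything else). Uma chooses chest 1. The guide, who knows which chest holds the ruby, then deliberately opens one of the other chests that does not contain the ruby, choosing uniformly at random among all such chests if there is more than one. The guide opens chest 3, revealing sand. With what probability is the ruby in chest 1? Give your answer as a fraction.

3/7

Apply Bayes' rule, conditioning on where the ruby actually is.
If it is in chest 1 (prior 3/11): the guide has 2 equally likely choices, so probability 1/2; weight (3/11)·(1/2) = 3/22.
If it is in chest 2 (prior 2/11): the guide has no choice, probability 1; weight (2/11)·1 = 2/11.
If it is in chest 3 (prior 6/11): the guide opened chest 3, so this case is ruled out; weight (6/11)·0 = 0.
The weights sum to 7/22.
So P(the ruby in chest 1 | the guide opened chest 3) = (3/22) / (7/22) = 3/7.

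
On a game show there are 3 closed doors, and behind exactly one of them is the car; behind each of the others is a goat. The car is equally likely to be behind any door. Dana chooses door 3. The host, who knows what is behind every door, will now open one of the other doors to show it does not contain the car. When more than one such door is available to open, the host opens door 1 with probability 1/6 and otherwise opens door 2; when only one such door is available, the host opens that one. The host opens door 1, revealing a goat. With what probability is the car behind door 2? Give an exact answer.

Condition on the true location of the car.
If it is behind door 1 (prior 1/3): the host opened door 1, so this case is ruled out; weight (1/3)·0 = 0.
If it is behind door 2 (prior 1/3): only door 1 is available, probability 1; weight (1/3)·1 = 1/3.
If it is behind door 3 (prior 1/3): door 1 is available, opened with probability 1/6; weight (1/3)·(1/6) = 1/18.
The weights sum to 7/18.
So P(the car behind door 2 | the host opened door 1) = (1/3) / (7/18) = 6/7.

6/7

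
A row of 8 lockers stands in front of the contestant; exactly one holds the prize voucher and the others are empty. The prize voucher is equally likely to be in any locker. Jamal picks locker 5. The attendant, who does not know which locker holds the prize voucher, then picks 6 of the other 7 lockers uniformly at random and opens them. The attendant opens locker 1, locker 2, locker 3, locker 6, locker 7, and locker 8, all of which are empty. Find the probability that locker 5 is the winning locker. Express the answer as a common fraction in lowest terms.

Condition on the true location of the prize voucher.
If it is in any of lockers 1, 2, 3, 6, 7, and 8 (prior 1/8 each): that locker was opened and seen not to hold the prize — ruled out; weight (1/8)·0 = 0 each.
If it is in either of lockers 4 and 5 (prior 1/8 each): the attendant picks exactly this set with probability 1/7 regardless, and none is the prize; weight (1/8)·(1/7) = 1/56 each.
The weights sum to 1/28.
So P(the prize voucher in locker 5 | the attendant opened locker 1, locker 2, locker 3, locker 6, locker 7, and locker 8) = (1/56) / (1/28) = 1/2.

1/2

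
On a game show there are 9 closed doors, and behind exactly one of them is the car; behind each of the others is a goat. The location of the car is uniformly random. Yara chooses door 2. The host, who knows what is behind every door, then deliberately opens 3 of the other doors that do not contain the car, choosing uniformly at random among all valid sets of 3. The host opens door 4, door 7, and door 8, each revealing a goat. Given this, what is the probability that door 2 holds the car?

Apply Bayes' rule, conditioning on where the car actually is.
If it is behind any of doors 1, 3, 5, 6, and 9 (prior 1/9 each): the host has 35 equally likely choices, so probability 1/35; weight (1/9)·(1/35) = 1/315 each.
If it is behind door 2 (prior 1/9): the host has 56 equally likely choices, so probability 1/56; weight (1/9)·(1/56) = 1/504.
If it is behind any of doors 4, 7, and 8 (prior 1/9 each): that door was opened and seen not to hold the prize — ruled out; weight (1/9)·0 = 0 each.
The weights sum to 1/56.
So P(the car behind door 2 | the host opened door 4, door 7, and door 8) = (1/504) / (1/56) = 1/9.

1/9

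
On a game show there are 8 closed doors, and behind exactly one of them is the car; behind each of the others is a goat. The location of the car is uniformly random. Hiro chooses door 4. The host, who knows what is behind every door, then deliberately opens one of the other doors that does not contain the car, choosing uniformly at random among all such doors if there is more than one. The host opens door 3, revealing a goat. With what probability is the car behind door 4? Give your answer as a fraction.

1/8

Condition on the true location of the car.
If it is behind any of doors 1, 2, 5, 6, 7, and 8 (prior 1/8 each): the host has 6 equally likely choices, so probability 1/6; weight (1/8)·(1/6) = 1/48 each.
If it is behind door 3 (prior 1/8): the host opened door 3, so this case is ruled out; weight (1/8)·0 = 0.
If it is behind door 4 (prior 1/8): the host has 7 equally likely choices, so probability 1/7; weight (1/8)·(1/7) = 1/56.
The weights sum to 1/7.
So P(the car behind door 4 | the host opened door 3) = (1/56) / (1/7) = 1/8.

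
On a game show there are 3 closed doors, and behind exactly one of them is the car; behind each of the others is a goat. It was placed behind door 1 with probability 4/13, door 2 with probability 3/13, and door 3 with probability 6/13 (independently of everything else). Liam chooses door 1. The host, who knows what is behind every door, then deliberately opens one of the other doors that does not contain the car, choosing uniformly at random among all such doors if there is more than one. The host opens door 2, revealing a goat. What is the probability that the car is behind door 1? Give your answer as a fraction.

Consider each possible location of the car in turn.
If it is behind door 1 (prior 4/13): the host has 2 equally likely choices, so probability 1/2; weight (4/13)·(1/2) = 2/13.
If it is behind door 2 (prior 3/13): the host opened door 2, so this case is ruled out; weight (3/13)·0 = 0.
If it is behind door 3 (prior 6/13): the host has no choice, probability 1; weight (6/13)·1 = 6/13.
The weights sum to 8/13.
So P(the car behind door 1 | the host opened door 2) = (2/13) / (8/13) = 1/4.

1/4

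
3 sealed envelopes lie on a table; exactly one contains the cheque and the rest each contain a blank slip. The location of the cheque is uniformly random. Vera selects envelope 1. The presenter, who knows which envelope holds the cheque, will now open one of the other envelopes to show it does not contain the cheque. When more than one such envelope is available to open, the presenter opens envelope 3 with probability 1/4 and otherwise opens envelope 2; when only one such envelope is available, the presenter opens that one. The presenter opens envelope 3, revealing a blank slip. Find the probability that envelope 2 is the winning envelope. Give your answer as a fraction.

4/5

Apply Bayes' rule, conditioning on where the cheque actually is.
If it is in envelope 1 (prior 1/3): envelope 3 is available, opened with probability 1/4; weight (1/3)·(1/4) = 1/12.
If it is in envelope 2 (prior 1/3): only envelope 3 is available, probability 1; weight (1/3)·1 = 1/3.
If it is in envelope 3 (prior 1/3): the presenter opened envelope 3, so this case is ruled out; weight (1/3)·0 = 0.
The weights sum to 5/12.
So P(the cheque in envelope 2 | the presenter opened envelope 3) = (1/3) / (5/12) = 4/5.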